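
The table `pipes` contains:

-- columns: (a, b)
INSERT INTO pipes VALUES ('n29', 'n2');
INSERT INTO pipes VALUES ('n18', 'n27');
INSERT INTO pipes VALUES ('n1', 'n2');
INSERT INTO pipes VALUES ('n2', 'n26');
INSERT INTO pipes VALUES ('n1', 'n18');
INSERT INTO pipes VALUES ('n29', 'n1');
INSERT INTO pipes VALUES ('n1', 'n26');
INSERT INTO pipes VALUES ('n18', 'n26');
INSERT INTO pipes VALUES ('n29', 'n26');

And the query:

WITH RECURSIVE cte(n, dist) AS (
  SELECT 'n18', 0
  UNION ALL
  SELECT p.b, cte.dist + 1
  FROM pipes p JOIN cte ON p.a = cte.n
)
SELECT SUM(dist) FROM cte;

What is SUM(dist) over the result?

2

Base: (n18, dist=0).
Iteration 1: edges from {n18} -> (n26, dist=1), (n27, dist=1).
Iteration 2: no outgoing edges from {n26,n27}; recursion stops.
SUM(dist) = 0 + 1 + 1 = 2.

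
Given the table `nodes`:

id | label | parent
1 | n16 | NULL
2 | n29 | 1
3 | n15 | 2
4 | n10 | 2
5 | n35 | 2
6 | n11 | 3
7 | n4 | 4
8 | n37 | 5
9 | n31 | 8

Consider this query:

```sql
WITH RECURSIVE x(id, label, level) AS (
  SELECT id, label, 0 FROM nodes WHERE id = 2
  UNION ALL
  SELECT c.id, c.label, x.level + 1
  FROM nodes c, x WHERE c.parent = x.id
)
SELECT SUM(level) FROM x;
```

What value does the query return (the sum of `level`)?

12

Base: id=2 (n29) at level 0.
Iteration 1: rows with parent in {2} -> n15 (id 3, level 1), n10 (id 4, level 1), n35 (id 5, level 1).
Iteration 2: rows with parent in {3,4,5} -> n11 (id 6, level 2), n4 (id 7, level 2), n37 (id 8, level 2).
Iteration 3: rows with parent in {6,7,8} -> n31 (id 9, level 3).
Iteration 4: no rows with parent in {9}; recursion stops.
SUM(level) = 0 + 1 + 1 + 1 + 2 + 2 + 2 + 3 = 12.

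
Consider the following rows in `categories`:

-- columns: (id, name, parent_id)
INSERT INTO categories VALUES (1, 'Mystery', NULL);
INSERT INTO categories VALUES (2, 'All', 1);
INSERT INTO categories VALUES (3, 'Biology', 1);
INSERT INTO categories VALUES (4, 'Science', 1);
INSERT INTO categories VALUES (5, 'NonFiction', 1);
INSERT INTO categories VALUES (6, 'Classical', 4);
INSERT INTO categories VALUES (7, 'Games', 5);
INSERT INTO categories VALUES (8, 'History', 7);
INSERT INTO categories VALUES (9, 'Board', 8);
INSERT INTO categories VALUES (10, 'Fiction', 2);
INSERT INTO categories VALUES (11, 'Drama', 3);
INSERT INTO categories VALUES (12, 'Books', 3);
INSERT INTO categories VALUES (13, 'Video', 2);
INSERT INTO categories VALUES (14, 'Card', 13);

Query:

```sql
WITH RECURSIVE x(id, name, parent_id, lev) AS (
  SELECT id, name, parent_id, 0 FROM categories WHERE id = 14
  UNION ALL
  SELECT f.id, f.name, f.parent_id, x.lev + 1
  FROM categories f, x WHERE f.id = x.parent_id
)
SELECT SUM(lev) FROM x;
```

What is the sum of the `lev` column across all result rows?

6

Base: id=14 (Card), parent_id=13, lev 0.
Iteration 1: join on id=13 -> Video (id 13, parent_id=2, lev 1).
Iteration 2: join on id=2 -> All (id 2, parent_id=1, lev 2).
Iteration 3: join on id=1 -> Mystery (id 1, parent_id=NULL, lev 3).
Iteration 4: parent_id is NULL; no match; recursion stops.
SUM(lev) = 0 + 1 + 2 + 3 = 6.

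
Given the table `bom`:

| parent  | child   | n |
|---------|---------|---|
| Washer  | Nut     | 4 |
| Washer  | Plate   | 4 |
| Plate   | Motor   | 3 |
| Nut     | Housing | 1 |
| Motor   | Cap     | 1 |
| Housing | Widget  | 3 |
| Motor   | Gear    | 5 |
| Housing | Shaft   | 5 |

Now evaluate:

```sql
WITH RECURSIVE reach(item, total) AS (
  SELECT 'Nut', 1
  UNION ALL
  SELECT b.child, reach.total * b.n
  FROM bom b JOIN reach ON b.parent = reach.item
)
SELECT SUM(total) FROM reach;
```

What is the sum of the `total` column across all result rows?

10

Base: (Nut, total=1).
Iteration 1: components of {Nut} -> Housing = 1*1 = 1.
Iteration 2: components of {Housing} -> Shaft = 1*5 = 5, Widget = 1*3 = 3.
Iteration 3: no further components; recursion stops.
SUM(total) = 1 + 1 + 5 + 3 = 10.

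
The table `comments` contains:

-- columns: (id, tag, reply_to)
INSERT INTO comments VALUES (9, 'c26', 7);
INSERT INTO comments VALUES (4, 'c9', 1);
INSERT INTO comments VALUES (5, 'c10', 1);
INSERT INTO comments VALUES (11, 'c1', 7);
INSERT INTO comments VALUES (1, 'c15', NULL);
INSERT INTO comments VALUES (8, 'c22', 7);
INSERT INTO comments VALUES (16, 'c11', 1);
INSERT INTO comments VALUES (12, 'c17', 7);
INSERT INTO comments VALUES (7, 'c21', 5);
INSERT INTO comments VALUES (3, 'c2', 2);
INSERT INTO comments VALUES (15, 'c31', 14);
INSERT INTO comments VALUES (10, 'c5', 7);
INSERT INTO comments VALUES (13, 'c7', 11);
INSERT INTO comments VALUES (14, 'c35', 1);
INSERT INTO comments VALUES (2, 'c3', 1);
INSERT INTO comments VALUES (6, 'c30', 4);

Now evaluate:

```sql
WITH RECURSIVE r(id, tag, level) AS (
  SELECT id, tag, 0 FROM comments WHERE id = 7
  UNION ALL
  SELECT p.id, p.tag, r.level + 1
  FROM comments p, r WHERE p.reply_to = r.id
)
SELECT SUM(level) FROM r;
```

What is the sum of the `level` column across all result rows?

7

Base: id=7 (c21) at level 0.
Iteration 1: rows with reply_to in {7} -> c22 (id 8, level 1), c26 (id 9, level 1), c5 (id 10, level 1), c1 (id 11, level 1), c17 (id 12, level 1).
Iteration 2: rows with reply_to in {8,9,10,11,12} -> c7 (id 13, level 2).
Iteration 3: no rows with reply_to in {13}; recursion stops.
SUM(level) = 0 + 1 + 1 + 1 + 1 + 1 + 2 = 7.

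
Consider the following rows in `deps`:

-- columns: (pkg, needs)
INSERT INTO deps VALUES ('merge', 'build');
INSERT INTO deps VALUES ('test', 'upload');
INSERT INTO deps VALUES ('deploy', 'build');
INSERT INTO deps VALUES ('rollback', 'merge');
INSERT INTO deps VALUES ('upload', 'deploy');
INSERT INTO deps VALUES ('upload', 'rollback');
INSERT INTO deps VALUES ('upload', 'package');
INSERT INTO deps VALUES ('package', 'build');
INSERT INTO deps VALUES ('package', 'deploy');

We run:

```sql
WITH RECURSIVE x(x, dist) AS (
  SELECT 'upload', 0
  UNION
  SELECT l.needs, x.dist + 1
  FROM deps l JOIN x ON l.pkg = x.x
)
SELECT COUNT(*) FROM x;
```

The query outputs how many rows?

8

Base: (upload, dist=0).
Iteration 1: edges from {upload} -> (deploy, dist=1), (package, dist=1), (rollback, dist=1).
Iteration 2: edges from {deploy,package,rollback} -> (build, dist=2), (deploy, dist=2), (merge, dist=2). [UNION drops 1 duplicate row(s)]
Iteration 3: edges from {build,deploy,merge} -> (build, dist=3). [UNION drops 1 duplicate row(s)]
Iteration 4: no outgoing edges from {build}; recursion stops.
Total rows emitted: 8.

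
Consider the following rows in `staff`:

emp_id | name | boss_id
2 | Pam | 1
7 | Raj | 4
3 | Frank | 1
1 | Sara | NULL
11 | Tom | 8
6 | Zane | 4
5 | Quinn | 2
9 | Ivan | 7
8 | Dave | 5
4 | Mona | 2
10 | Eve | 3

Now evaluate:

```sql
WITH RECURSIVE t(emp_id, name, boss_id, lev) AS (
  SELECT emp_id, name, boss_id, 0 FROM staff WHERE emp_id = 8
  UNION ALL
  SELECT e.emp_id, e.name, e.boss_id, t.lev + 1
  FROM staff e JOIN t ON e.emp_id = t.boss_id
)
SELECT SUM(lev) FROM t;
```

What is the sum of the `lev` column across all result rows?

6

Base: emp_id=8 (Dave), boss_id=5, lev 0.
Iteration 1: join on emp_id=5 -> Quinn (id 5, boss_id=2, lev 1).
Iteration 2: join on emp_id=2 -> Pam (id 2, boss_id=1, lev 2).
Iteration 3: join on emp_id=1 -> Sara (id 1, boss_id=NULL, lev 3).
Iteration 4: boss_id is NULL; no match; recursion stops.
SUM(lev) = 0 + 1 + 2 + 3 = 6.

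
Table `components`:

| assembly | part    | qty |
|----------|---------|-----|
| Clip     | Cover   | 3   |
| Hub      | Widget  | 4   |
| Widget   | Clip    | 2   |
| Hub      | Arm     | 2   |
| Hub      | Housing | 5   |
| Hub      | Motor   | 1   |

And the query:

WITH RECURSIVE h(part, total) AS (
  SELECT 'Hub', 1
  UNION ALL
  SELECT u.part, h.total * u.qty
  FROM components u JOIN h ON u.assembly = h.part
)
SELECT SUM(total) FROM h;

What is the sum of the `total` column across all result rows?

Base: (Hub, total=1).
Iteration 1: components of {Hub} -> Arm = 1*2 = 2, Housing = 1*5 = 5, Motor = 1*1 = 1, Widget = 1*4 = 4.
Iteration 2: components of {Arm,Housing,Motor,Widget} -> Clip = 4*2 = 8.
Iteration 3: components of {Clip} -> Cover = 8*3 = 24.
Iteration 4: no further components; recursion stops.
SUM(total) = 1 + 1 + 4 + 2 + 5 + 8 + 24 = 45.

45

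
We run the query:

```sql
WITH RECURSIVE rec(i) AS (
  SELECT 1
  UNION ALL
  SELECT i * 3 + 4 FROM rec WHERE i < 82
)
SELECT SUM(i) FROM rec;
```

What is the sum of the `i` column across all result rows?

353

Base: i=1.
Iteration 1: 1 < 82 holds -> i = 1 * 3 + 4 = 7.
Iteration 2: 7 < 82 holds -> i = 7 * 3 + 4 = 25.
Iteration 3: 25 < 82 holds -> i = 25 * 3 + 4 = 79.
Iteration 4: 79 < 82 holds -> i = 79 * 3 + 4 = 241.
Iteration 5: 241 < 82 fails; recursion stops.
SUM(i) = 1 + 7 + 25 + 79 + 241 = 353.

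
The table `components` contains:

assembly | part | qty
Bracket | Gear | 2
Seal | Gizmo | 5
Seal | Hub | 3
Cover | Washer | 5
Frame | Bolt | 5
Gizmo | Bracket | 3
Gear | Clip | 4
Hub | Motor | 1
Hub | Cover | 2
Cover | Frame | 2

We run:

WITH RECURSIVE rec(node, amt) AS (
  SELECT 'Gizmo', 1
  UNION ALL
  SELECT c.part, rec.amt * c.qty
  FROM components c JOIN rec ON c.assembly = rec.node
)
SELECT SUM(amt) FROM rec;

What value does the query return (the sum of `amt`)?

34

Base: (Gizmo, amt=1).
Iteration 1: components of {Gizmo} -> Bracket = 1*3 = 3.
Iteration 2: components of {Bracket} -> Gear = 3*2 = 6.
Iteration 3: components of {Gear} -> Clip = 6*4 = 24.
Iteration 4: no further components; recursion stops.
SUM(amt) = 1 + 3 + 6 + 24 = 34.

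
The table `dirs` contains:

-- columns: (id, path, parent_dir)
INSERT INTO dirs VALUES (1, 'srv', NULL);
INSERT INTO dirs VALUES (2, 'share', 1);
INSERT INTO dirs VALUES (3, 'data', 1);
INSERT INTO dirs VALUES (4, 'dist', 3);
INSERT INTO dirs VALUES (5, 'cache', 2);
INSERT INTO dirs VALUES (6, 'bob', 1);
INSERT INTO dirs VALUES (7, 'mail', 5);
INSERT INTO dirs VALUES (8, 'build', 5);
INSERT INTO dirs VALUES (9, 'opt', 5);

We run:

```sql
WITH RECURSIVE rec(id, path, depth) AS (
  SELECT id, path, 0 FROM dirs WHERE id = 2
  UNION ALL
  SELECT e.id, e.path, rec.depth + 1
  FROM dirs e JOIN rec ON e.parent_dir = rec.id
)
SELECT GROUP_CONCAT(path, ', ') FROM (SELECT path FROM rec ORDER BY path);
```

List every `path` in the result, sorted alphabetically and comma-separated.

build, cache, mail, opt, share

Base: id=2 (share) at depth 0.
Iteration 1: rows with parent_dir in {2} -> cache (id 5, depth 1).
Iteration 2: rows with parent_dir in {5} -> mail (id 7, depth 2), build (id 8, depth 2), opt (id 9, depth 2).
Iteration 3: no rows with parent_dir in {7,8,9}; recursion stops.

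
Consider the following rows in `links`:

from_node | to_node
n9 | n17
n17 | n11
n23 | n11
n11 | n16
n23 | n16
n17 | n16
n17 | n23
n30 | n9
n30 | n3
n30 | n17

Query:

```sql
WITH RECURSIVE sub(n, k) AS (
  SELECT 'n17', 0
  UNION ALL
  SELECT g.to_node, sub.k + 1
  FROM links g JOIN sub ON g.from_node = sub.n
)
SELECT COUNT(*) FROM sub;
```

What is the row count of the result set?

8

Base: (n17, k=0).
Iteration 1: edges from {n17} -> (n11, k=1), (n16, k=1), (n23, k=1).
Iteration 2: edges from {n11,n16,n23} -> (n11, k=2), (n16, k=2) x2. [UNION ALL keeps all 3 new rows, including repeats]
Iteration 3: edges from {n11,n16} -> (n16, k=3).
Iteration 4: no outgoing edges from {n16}; recursion stops.
Total rows emitted: 8.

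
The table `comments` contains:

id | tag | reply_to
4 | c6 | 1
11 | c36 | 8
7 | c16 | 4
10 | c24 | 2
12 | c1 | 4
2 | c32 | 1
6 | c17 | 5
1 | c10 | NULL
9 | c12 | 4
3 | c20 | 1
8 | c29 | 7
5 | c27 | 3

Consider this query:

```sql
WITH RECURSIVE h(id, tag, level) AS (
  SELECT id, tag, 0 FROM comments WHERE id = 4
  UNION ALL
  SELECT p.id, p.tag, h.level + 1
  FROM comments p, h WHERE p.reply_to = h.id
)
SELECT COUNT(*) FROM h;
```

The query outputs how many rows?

Base: id=4 (c6) at level 0.
Iteration 1: rows with reply_to in {4} -> c16 (id 7, level 1), c12 (id 9, level 1), c1 (id 12, level 1).
Iteration 2: rows with reply_to in {7,9,12} -> c29 (id 8, level 2).
Iteration 3: rows with reply_to in {8} -> c36 (id 11, level 3).
Iteration 4: no rows with reply_to in {11}; recursion stops.
Total rows emitted: 6.

6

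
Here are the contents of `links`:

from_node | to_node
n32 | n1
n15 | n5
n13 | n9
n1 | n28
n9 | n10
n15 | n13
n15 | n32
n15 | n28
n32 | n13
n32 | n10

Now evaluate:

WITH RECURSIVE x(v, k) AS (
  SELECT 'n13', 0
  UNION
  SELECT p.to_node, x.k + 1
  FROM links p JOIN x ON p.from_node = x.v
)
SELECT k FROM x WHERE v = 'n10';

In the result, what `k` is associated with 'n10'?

2

Base: (n13, k=0).
Iteration 1: edges from {n13} -> (n9, k=1).
Iteration 2: edges from {n9} -> (n10, k=2).
Iteration 3: no outgoing edges from {n10}; recursion stops.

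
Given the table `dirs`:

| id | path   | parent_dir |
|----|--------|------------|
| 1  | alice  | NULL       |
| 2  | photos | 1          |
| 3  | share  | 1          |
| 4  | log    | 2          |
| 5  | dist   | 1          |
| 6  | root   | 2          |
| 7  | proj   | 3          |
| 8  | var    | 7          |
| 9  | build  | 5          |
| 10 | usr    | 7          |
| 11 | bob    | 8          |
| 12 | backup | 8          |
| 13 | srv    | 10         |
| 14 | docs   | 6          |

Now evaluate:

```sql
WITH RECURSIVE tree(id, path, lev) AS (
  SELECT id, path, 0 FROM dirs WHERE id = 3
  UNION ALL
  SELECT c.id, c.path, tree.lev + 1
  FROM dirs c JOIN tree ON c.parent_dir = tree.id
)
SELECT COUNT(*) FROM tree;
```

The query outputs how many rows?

Base: id=3 (share) at lev 0.
Iteration 1: rows with parent_dir in {3} -> proj (id 7, lev 1).
Iteration 2: rows with parent_dir in {7} -> var (id 8, lev 2), usr (id 10, lev 2).
Iteration 3: rows with parent_dir in {8,10} -> bob (id 11, lev 3), backup (id 12, lev 3), srv (id 13, lev 3).
Iteration 4: no rows with parent_dir in {11,12,13}; recursion stops.
Total rows emitted: 7.

7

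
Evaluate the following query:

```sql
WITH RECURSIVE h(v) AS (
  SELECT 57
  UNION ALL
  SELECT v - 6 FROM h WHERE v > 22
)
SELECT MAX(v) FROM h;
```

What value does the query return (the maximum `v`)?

Base: v=57.
Iteration 1: 57 > 22 holds -> v = 57 - 6 = 51.
Iteration 2: 51 > 22 holds -> v = 51 - 6 = 45.
Iteration 3: 45 > 22 holds -> v = 45 - 6 = 39.
Iteration 4: 39 > 22 holds -> v = 39 - 6 = 33.
Iteration 5: 33 > 22 holds -> v = 33 - 6 = 27.
Iteration 6: 27 > 22 holds -> v = 27 - 6 = 21.
Iteration 7: 21 > 22 fails; recursion stops.
v values: 57, 51, 45, 39, 33, 27, 21; the maximum is 57.

57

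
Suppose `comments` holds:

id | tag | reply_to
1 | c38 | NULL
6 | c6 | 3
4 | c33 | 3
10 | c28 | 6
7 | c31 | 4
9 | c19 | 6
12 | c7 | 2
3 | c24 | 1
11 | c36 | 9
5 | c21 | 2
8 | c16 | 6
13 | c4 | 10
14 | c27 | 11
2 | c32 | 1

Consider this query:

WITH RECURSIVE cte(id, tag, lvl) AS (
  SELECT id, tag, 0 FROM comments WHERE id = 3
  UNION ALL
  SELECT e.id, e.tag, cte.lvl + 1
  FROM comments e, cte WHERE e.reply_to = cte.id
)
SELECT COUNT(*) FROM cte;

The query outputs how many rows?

10

Base: id=3 (c24) at lvl 0.
Iteration 1: rows with reply_to in {3} -> c33 (id 4, lvl 1), c6 (id 6, lvl 1).
Iteration 2: rows with reply_to in {4,6} -> c31 (id 7, lvl 2), c16 (id 8, lvl 2), c19 (id 9, lvl 2), c28 (id 10, lvl 2).
Iteration 3: rows with reply_to in {7,8,9,10} -> c36 (id 11, lvl 3), c4 (id 13, lvl 3).
Iteration 4: rows with reply_to in {11,13} -> c27 (id 14, lvl 4).
Iteration 5: no rows with reply_to in {14}; recursion stops.
Total rows emitted: 10.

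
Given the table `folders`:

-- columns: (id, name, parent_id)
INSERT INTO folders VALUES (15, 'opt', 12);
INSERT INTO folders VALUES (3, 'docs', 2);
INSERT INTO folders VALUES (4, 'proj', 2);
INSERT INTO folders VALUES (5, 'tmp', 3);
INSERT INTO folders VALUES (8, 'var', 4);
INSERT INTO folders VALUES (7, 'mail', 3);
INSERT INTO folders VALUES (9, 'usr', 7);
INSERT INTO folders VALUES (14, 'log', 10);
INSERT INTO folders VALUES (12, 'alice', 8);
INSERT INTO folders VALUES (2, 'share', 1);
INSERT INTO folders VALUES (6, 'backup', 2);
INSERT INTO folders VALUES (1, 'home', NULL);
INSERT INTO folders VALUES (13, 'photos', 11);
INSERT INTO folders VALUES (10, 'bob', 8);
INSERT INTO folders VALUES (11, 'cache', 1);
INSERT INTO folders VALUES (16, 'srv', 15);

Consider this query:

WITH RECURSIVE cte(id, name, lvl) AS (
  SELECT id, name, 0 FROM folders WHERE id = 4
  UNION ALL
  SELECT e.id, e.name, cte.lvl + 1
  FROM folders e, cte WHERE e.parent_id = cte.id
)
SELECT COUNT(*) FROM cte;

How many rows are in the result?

Base: id=4 (proj) at lvl 0.
Iteration 1: rows with parent_id in {4} -> var (id 8, lvl 1).
Iteration 2: rows with parent_id in {8} -> bob (id 10, lvl 2), alice (id 12, lvl 2).
Iteration 3: rows with parent_id in {10,12} -> log (id 14, lvl 3), opt (id 15, lvl 3).
Iteration 4: rows with parent_id in {14,15} -> srv (id 16, lvl 4).
Iteration 5: no rows with parent_id in {16}; recursion stops.
Total rows emitted: 7.

7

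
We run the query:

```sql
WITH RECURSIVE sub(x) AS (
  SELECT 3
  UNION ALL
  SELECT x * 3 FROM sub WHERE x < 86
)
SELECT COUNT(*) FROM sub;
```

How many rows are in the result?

5

Base: x=3.
Iteration 1: 3 < 86 holds -> x = 3 * 3 = 9.
Iteration 2: 9 < 86 holds -> x = 9 * 3 = 27.
Iteration 3: 27 < 86 holds -> x = 27 * 3 = 81.
Iteration 4: 81 < 86 holds -> x = 81 * 3 = 243.
Iteration 5: 243 < 86 fails; recursion stops.
Total rows emitted: 5.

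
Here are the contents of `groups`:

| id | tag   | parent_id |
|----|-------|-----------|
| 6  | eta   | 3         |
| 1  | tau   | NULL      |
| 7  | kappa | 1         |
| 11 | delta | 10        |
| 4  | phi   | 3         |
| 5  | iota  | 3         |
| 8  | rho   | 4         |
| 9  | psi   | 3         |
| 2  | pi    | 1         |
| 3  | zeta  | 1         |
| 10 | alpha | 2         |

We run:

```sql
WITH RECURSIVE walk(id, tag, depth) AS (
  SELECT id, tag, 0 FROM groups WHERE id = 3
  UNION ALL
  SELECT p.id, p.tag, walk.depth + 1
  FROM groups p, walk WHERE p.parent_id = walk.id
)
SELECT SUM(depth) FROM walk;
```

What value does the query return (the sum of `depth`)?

Base: id=3 (zeta) at depth 0.
Iteration 1: rows with parent_id in {3} -> phi (id 4, depth 1), iota (id 5, depth 1), eta (id 6, depth 1), psi (id 9, depth 1).
Iteration 2: rows with parent_id in {4,5,6,9} -> rho (id 8, depth 2).
Iteration 3: no rows with parent_id in {8}; recursion stops.
SUM(depth) = 0 + 1 + 1 + 1 + 1 + 2 = 6.

6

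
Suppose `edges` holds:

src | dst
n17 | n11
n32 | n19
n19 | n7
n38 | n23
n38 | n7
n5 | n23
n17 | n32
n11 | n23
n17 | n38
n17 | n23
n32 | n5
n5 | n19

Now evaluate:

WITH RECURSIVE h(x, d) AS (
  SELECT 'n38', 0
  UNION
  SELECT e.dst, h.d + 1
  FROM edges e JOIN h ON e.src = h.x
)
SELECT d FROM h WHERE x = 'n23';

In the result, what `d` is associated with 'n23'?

Base: (n38, d=0).
Iteration 1: edges from {n38} -> (n23, d=1), (n7, d=1).
Iteration 2: no outgoing edges from {n23,n7}; recursion stops.

1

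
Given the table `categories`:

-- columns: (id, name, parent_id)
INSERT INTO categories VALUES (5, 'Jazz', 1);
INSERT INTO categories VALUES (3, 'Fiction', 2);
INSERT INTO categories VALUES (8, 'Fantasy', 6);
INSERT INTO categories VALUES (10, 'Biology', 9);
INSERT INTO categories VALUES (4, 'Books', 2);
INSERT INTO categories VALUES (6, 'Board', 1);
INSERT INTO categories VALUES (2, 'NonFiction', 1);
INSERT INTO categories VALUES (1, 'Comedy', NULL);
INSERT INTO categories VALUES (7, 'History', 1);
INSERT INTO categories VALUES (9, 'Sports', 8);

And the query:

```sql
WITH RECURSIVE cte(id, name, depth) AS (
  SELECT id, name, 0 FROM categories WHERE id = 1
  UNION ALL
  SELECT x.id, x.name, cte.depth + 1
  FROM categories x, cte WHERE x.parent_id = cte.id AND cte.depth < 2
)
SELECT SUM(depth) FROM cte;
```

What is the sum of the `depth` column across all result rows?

10

Base: id=1 (Comedy) at depth 0.
Iteration 1: rows with parent_id in {1} -> NonFiction (id 2, depth 1), Jazz (id 5, depth 1), Board (id 6, depth 1), History (id 7, depth 1).
Iteration 2: rows with parent_id in {2,5,6,7} -> Fiction (id 3, depth 2), Books (id 4, depth 2), Fantasy (id 8, depth 2).
Iteration 3: depth < 2 fails for all current rows; recursion stops.
SUM(depth) = 0 + 1 + 1 + 1 + 1 + 2 + 2 + 2 = 10.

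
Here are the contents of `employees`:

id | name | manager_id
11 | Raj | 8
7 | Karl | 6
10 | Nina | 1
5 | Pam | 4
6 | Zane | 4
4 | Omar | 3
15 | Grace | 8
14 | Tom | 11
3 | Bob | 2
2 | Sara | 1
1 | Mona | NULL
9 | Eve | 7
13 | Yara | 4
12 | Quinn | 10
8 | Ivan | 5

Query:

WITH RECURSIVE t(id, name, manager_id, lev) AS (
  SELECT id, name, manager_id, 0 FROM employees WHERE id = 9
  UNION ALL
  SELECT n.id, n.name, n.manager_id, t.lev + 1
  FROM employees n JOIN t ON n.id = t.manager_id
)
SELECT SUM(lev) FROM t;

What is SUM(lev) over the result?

Base: id=9 (Eve), manager_id=7, lev 0.
Iteration 1: join on id=7 -> Karl (id 7, manager_id=6, lev 1).
Iteration 2: join on id=6 -> Zane (id 6, manager_id=4, lev 2).
Iteration 3: join on id=4 -> Omar (id 4, manager_id=3, lev 3).
Iteration 4: join on id=3 -> Bob (id 3, manager_id=2, lev 4).
Iteration 5: join on id=2 -> Sara (id 2, manager_id=1, lev 5).
Iteration 6: join on id=1 -> Mona (id 1, manager_id=NULL, lev 6).
Iteration 7: manager_id is NULL; no match; recursion stops.
SUM(lev) = 0 + 1 + 2 + 3 + 4 + 5 + 6 = 21.

21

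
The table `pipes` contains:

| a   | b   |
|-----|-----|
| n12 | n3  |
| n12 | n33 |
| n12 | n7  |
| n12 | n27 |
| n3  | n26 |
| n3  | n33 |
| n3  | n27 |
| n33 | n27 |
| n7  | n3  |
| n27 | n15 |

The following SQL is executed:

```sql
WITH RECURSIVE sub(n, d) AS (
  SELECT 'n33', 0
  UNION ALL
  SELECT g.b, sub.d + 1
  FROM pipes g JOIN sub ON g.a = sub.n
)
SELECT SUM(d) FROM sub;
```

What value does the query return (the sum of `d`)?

3

Base: (n33, d=0).
Iteration 1: edges from {n33} -> (n27, d=1).
Iteration 2: edges from {n27} -> (n15, d=2).
Iteration 3: no outgoing edges from {n15}; recursion stops.
SUM(d) = 0 + 1 + 2 = 3.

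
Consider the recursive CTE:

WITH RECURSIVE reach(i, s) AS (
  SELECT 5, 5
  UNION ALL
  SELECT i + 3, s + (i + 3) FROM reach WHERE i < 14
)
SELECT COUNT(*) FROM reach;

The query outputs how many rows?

4

Base: i=5, s=5.
Iteration 1: 5 < 14 holds -> i = 5 + 3 = 8, s = 5 + 8 = 13.
Iteration 2: 8 < 14 holds -> i = 8 + 3 = 11, s = 13 + 11 = 24.
Iteration 3: 11 < 14 holds -> i = 11 + 3 = 14, s = 24 + 14 = 38.
Iteration 4: 14 < 14 fails; recursion stops.
Total rows emitted: 4.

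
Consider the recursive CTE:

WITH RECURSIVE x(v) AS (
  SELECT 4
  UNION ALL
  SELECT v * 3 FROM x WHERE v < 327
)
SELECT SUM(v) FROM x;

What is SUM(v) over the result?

Base: v=4.
Iteration 1: 4 < 327 holds -> v = 4 * 3 = 12.
Iteration 2: 12 < 327 holds -> v = 12 * 3 = 36.
Iteration 3: 36 < 327 holds -> v = 36 * 3 = 108.
Iteration 4: 108 < 327 holds -> v = 108 * 3 = 324.
Iteration 5: 324 < 327 holds -> v = 324 * 3 = 972.
Iteration 6: 972 < 327 fails; recursion stops.
SUM(v) = 4 + 12 + 36 + 108 + 324 + 972 = 1456.

1456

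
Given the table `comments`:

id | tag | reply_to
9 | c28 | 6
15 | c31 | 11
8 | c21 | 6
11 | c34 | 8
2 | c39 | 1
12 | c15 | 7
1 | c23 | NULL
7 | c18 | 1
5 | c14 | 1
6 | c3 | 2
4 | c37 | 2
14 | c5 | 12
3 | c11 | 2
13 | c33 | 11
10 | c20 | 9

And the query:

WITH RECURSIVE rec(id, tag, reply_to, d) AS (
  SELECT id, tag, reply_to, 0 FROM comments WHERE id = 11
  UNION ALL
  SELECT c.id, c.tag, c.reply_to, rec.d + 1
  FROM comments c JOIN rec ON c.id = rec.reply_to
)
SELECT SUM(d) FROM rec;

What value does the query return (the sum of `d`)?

10

Base: id=11 (c34), reply_to=8, d 0.
Iteration 1: join on id=8 -> c21 (id 8, reply_to=6, d 1).
Iteration 2: join on id=6 -> c3 (id 6, reply_to=2, d 2).
Iteration 3: join on id=2 -> c39 (id 2, reply_to=1, d 3).
Iteration 4: join on id=1 -> c23 (id 1, reply_to=NULL, d 4).
Iteration 5: reply_to is NULL; no match; recursion stops.
SUM(d) = 0 + 1 + 2 + 3 + 4 = 10.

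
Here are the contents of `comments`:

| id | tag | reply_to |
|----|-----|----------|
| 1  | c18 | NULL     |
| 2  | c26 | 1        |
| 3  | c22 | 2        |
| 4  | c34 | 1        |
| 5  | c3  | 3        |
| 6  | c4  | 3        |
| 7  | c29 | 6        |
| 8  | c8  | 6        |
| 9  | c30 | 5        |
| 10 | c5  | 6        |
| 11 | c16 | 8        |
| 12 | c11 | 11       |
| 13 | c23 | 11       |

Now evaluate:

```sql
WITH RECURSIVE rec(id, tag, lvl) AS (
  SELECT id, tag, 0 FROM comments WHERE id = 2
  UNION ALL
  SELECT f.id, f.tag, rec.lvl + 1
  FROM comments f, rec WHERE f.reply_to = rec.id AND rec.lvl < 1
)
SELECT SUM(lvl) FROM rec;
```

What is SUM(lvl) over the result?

Base: id=2 (c26) at lvl 0.
Iteration 1: rows with reply_to in {2} -> c22 (id 3, lvl 1).
Iteration 2: lvl < 1 fails for all current rows; recursion stops.
SUM(lvl) = 0 + 1 = 1.

1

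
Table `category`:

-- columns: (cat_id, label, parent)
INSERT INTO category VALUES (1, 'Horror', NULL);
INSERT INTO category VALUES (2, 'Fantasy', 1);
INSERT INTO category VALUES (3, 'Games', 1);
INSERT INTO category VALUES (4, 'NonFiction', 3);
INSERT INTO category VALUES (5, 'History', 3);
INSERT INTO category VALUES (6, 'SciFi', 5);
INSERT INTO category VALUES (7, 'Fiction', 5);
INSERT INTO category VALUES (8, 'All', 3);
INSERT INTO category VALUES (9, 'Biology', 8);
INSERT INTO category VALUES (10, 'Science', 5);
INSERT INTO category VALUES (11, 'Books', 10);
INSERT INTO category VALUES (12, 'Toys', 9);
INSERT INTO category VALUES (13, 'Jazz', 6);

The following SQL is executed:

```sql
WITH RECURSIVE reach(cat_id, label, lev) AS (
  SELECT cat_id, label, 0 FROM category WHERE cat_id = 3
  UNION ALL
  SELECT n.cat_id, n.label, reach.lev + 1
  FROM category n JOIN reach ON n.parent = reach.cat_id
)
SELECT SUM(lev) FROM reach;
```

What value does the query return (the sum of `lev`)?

Base: cat_id=3 (Games) at lev 0.
Iteration 1: rows with parent in {3} -> NonFiction (id 4, lev 1), History (id 5, lev 1), All (id 8, lev 1).
Iteration 2: rows with parent in {4,5,8} -> SciFi (id 6, lev 2), Fiction (id 7, lev 2), Biology (id 9, lev 2), Science (id 10, lev 2).
Iteration 3: rows with parent in {6,7,9,10} -> Books (id 11, lev 3), Toys (id 12, lev 3), Jazz (id 13, lev 3).
Iteration 4: no rows with parent in {11,12,13}; recursion stops.
SUM(lev) = 0 + 1 + 1 + 1 + 2 + 2 + 2 + 2 + 3 + 3 + 3 = 20.

20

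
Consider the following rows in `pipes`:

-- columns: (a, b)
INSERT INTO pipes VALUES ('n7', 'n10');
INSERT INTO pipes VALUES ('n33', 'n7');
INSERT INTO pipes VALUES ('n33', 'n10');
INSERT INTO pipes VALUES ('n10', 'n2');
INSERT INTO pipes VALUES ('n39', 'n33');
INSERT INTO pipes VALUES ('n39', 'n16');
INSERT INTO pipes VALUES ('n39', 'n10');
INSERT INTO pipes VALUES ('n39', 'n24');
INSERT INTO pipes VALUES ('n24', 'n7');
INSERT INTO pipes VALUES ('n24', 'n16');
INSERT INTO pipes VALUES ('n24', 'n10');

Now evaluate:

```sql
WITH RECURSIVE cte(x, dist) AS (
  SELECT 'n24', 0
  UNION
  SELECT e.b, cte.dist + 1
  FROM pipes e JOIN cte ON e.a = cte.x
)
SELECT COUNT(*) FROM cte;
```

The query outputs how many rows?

Base: (n24, dist=0).
Iteration 1: edges from {n24} -> (n10, dist=1), (n16, dist=1), (n7, dist=1).
Iteration 2: edges from {n10,n16,n7} -> (n10, dist=2), (n2, dist=2).
Iteration 3: edges from {n10,n2} -> (n2, dist=3).
Iteration 4: no outgoing edges from {n2}; recursion stops.
Total rows emitted: 7.

7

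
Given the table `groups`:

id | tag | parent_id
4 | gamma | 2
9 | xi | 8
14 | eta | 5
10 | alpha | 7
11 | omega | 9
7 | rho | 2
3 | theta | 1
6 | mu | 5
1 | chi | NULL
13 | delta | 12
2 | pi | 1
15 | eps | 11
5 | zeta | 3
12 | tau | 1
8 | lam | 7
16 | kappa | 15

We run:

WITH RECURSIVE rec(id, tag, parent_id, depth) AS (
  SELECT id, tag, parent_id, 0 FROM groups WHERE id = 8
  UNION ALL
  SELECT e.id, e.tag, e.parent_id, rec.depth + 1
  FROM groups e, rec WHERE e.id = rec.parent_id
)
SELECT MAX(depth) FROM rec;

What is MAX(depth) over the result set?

3

Base: id=8 (lam), parent_id=7, depth 0.
Iteration 1: join on id=7 -> rho (id 7, parent_id=2, depth 1).
Iteration 2: join on id=2 -> pi (id 2, parent_id=1, depth 2).
Iteration 3: join on id=1 -> chi (id 1, parent_id=NULL, depth 3).
Iteration 4: parent_id is NULL; no match; recursion stops.
depth values: 0, 1, 2, 3; the maximum is 3.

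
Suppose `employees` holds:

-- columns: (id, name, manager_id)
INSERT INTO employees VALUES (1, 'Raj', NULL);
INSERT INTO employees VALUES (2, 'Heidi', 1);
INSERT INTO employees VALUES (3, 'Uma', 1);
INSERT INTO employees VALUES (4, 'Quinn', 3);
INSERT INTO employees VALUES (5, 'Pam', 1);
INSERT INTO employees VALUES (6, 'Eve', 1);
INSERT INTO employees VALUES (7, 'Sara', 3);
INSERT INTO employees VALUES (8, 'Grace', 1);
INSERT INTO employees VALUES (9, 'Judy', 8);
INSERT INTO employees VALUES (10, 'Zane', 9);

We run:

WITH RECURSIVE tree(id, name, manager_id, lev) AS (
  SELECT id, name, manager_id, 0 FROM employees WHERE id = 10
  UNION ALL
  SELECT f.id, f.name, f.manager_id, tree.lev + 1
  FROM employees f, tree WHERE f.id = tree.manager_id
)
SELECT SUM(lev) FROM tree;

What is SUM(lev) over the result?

Base: id=10 (Zane), manager_id=9, lev 0.
Iteration 1: join on id=9 -> Judy (id 9, manager_id=8, lev 1).
Iteration 2: join on id=8 -> Grace (id 8, manager_id=1, lev 2).
Iteration 3: join on id=1 -> Raj (id 1, manager_id=NULL, lev 3).
Iteration 4: manager_id is NULL; no match; recursion stops.
SUM(lev) = 0 + 1 + 2 + 3 = 6.

6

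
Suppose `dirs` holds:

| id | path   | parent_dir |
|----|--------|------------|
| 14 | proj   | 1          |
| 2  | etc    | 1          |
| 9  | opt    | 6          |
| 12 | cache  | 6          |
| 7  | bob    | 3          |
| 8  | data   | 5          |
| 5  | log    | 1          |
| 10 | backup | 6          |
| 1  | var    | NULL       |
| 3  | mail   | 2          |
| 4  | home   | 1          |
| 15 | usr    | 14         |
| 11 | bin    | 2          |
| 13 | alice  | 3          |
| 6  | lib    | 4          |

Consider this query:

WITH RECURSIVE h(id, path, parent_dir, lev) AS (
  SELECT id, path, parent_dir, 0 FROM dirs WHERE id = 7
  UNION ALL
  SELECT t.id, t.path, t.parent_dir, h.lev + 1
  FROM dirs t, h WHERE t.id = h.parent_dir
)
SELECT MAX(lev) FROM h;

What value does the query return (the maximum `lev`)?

Base: id=7 (bob), parent_dir=3, lev 0.
Iteration 1: join on id=3 -> mail (id 3, parent_dir=2, lev 1).
Iteration 2: join on id=2 -> etc (id 2, parent_dir=1, lev 2).
Iteration 3: join on id=1 -> var (id 1, parent_dir=NULL, lev 3).
Iteration 4: parent_dir is NULL; no match; recursion stops.
lev values: 0, 1, 2, 3; the maximum is 3.

3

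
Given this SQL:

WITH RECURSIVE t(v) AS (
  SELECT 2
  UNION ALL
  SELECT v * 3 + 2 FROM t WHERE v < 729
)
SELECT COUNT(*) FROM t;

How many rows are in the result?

Base: v=2.
Iteration 1: 2 < 729 holds -> v = 2 * 3 + 2 = 8.
Iteration 2: 8 < 729 holds -> v = 8 * 3 + 2 = 26.
Iteration 3: 26 < 729 holds -> v = 26 * 3 + 2 = 80.
Iteration 4: 80 < 729 holds -> v = 80 * 3 + 2 = 242.
Iteration 5: 242 < 729 holds -> v = 242 * 3 + 2 = 728.
Iteration 6: 728 < 729 holds -> v = 728 * 3 + 2 = 2186.
Iteration 7: 2186 < 729 fails; recursion stops.
Total rows emitted: 7.

7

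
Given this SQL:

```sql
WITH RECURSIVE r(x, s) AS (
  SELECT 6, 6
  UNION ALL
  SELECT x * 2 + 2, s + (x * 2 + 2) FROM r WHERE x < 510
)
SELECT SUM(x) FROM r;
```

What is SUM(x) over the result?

1002

Base: x=6, s=6.
Iteration 1: 6 < 510 holds -> x = 6 * 2 + 2 = 14, s = 6 + 14 = 20.
Iteration 2: 14 < 510 holds -> x = 14 * 2 + 2 = 30, s = 20 + 30 = 50.
Iteration 3: 30 < 510 holds -> x = 30 * 2 + 2 = 62, s = 50 + 62 = 112.
Iteration 4: 62 < 510 holds -> x = 62 * 2 + 2 = 126, s = 112 + 126 = 238.
Iteration 5: 126 < 510 holds -> x = 126 * 2 + 2 = 254, s = 238 + 254 = 492.
Iteration 6: 254 < 510 holds -> x = 254 * 2 + 2 = 510, s = 492 + 510 = 1002.
Iteration 7: 510 < 510 fails; recursion stops.
SUM(x) = 6 + 14 + 30 + 62 + 126 + 254 + 510 = 1002.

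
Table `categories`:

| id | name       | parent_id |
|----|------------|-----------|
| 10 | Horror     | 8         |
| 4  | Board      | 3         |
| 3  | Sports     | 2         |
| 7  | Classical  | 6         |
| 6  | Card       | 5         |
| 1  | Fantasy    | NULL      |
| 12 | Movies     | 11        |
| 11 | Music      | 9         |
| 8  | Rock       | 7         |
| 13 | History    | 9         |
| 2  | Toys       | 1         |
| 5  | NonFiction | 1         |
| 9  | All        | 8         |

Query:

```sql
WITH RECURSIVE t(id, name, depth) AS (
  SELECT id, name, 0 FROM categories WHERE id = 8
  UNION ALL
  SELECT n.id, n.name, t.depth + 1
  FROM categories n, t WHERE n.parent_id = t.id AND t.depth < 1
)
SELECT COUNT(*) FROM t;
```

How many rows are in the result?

Base: id=8 (Rock) at depth 0.
Iteration 1: rows with parent_id in {8} -> All (id 9, depth 1), Horror (id 10, depth 1).
Iteration 2: depth < 1 fails for all current rows; recursion stops.
Total rows emitted: 3.

3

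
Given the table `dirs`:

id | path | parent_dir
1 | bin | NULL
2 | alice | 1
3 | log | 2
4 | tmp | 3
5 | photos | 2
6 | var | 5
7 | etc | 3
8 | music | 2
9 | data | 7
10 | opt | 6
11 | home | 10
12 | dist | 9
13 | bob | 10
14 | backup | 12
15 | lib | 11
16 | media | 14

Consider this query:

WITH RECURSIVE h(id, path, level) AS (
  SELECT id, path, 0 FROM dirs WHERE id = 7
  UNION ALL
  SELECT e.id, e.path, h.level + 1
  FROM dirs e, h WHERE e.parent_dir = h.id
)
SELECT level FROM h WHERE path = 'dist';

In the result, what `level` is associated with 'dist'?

2

Base: id=7 (etc) at level 0.
Iteration 1: rows with parent_dir in {7} -> data (id 9, level 1).
Iteration 2: rows with parent_dir in {9} -> dist (id 12, level 2).
Iteration 3: rows with parent_dir in {12} -> backup (id 14, level 3).
Iteration 4: rows with parent_dir in {14} -> media (id 16, level 4).
Iteration 5: no rows with parent_dir in {16}; recursion stops.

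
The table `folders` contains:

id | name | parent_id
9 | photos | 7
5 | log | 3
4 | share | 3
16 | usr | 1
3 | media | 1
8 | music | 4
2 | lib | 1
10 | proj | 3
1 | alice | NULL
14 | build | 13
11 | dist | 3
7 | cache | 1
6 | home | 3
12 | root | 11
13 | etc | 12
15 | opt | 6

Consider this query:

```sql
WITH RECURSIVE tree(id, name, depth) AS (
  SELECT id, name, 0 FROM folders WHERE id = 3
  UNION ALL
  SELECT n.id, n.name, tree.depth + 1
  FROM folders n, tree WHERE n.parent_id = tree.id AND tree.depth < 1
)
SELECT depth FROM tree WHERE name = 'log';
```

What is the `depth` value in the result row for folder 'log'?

Base: id=3 (media) at depth 0.
Iteration 1: rows with parent_id in {3} -> share (id 4, depth 1), log (id 5, depth 1), home (id 6, depth 1), proj (id 10, depth 1), dist (id 11, depth 1).
Iteration 2: depth < 1 fails for all current rows; recursion stops.

1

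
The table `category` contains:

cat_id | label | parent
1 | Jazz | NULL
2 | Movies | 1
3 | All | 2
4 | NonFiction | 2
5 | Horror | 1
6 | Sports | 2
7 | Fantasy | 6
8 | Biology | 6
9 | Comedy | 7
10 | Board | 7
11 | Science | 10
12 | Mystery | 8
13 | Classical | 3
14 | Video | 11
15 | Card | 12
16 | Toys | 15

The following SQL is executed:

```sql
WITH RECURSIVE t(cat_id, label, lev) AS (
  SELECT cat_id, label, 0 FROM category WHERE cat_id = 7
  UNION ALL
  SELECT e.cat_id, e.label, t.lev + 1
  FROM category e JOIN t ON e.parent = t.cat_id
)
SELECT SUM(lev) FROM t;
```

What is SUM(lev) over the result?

7

Base: cat_id=7 (Fantasy) at lev 0.
Iteration 1: rows with parent in {7} -> Comedy (id 9, lev 1), Board (id 10, lev 1).
Iteration 2: rows with parent in {9,10} -> Science (id 11, lev 2).
Iteration 3: rows with parent in {11} -> Video (id 14, lev 3).
Iteration 4: no rows with parent in {14}; recursion stops.
SUM(lev) = 0 + 1 + 1 + 2 + 3 = 7.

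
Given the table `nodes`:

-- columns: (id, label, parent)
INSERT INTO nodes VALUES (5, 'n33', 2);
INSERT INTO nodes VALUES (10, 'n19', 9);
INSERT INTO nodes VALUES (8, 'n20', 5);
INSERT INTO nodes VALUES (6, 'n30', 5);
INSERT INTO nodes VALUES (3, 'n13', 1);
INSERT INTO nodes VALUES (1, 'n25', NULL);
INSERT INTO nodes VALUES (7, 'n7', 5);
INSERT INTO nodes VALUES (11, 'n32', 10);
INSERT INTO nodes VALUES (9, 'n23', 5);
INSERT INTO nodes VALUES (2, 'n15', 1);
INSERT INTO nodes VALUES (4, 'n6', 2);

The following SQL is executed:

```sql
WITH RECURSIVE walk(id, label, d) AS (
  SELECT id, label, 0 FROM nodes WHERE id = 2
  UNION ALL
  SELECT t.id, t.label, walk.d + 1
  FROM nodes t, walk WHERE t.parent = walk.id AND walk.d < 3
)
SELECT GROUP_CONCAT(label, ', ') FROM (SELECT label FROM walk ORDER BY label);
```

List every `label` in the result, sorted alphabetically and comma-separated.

Base: id=2 (n15) at d 0.
Iteration 1: rows with parent in {2} -> n6 (id 4, d 1), n33 (id 5, d 1).
Iteration 2: rows with parent in {4,5} -> n30 (id 6, d 2), n7 (id 7, d 2), n20 (id 8, d 2), n23 (id 9, d 2).
Iteration 3: rows with parent in {6,7,8,9} -> n19 (id 10, d 3).
Iteration 4: d < 3 fails for all current rows; recursion stops.

n15, n19, n20, n23, n30, n33, n6, n7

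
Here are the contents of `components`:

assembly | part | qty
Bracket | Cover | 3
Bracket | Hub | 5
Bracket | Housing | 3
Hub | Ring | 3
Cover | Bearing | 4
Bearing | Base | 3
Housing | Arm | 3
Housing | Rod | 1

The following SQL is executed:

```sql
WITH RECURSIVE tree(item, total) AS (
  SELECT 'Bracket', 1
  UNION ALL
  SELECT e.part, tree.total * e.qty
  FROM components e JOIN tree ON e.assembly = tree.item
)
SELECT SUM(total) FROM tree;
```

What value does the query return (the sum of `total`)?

87

Base: (Bracket, total=1).
Iteration 1: components of {Bracket} -> Cover = 1*3 = 3, Housing = 1*3 = 3, Hub = 1*5 = 5.
Iteration 2: components of {Cover,Housing,Hub} -> Arm = 3*3 = 9, Bearing = 3*4 = 12, Ring = 5*3 = 15, Rod = 3*1 = 3.
Iteration 3: components of {Arm,Bearing,Ring,Rod} -> Base = 12*3 = 36.
Iteration 4: no further components; recursion stops.
SUM(total) = 1 + 3 + 5 + 3 + 12 + 15 + 9 + 3 + 36 = 87.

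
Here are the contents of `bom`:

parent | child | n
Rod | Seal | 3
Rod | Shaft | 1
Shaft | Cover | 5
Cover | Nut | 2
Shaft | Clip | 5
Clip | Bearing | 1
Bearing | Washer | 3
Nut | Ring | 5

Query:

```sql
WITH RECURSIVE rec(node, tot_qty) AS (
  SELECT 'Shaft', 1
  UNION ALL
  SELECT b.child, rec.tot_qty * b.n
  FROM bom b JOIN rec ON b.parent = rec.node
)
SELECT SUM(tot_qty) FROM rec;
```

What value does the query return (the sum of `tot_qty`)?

91

Base: (Shaft, tot_qty=1).
Iteration 1: components of {Shaft} -> Clip = 1*5 = 5, Cover = 1*5 = 5.
Iteration 2: components of {Clip,Cover} -> Bearing = 5*1 = 5, Nut = 5*2 = 10.
Iteration 3: components of {Bearing,Nut} -> Ring = 10*5 = 50, Washer = 5*3 = 15.
Iteration 4: no further components; recursion stops.
SUM(tot_qty) = 1 + 5 + 5 + 10 + 5 + 50 + 15 = 91.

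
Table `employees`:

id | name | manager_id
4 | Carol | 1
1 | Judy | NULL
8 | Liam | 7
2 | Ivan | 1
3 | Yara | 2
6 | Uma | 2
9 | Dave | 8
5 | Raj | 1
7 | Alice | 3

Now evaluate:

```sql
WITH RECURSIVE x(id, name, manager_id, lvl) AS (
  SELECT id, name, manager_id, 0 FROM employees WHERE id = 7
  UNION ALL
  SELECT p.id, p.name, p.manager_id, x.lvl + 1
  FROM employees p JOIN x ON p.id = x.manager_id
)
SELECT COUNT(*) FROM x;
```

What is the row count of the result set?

Base: id=7 (Alice), manager_id=3, lvl 0.
Iteration 1: join on id=3 -> Yara (id 3, manager_id=2, lvl 1).
Iteration 2: join on id=2 -> Ivan (id 2, manager_id=1, lvl 2).
Iteration 3: join on id=1 -> Judy (id 1, manager_id=NULL, lvl 3).
Iteration 4: manager_id is NULL; no match; recursion stops.
Total rows emitted: 4.

4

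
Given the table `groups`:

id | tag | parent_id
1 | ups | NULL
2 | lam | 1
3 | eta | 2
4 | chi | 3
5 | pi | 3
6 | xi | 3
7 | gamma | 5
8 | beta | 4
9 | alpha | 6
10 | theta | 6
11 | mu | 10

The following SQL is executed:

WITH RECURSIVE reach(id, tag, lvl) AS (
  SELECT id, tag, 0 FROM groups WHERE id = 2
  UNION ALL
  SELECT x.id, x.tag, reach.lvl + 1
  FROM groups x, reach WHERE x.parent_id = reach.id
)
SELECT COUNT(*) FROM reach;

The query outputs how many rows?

10

Base: id=2 (lam) at lvl 0.
Iteration 1: rows with parent_id in {2} -> eta (id 3, lvl 1).
Iteration 2: rows with parent_id in {3} -> chi (id 4, lvl 2), pi (id 5, lvl 2), xi (id 6, lvl 2).
Iteration 3: rows with parent_id in {4,5,6} -> gamma (id 7, lvl 3), beta (id 8, lvl 3), alpha (id 9, lvl 3), theta (id 10, lvl 3).
Iteration 4: rows with parent_id in {7,8,9,10} -> mu (id 11, lvl 4).
Iteration 5: no rows with parent_id in {11}; recursion stops.
Total rows emitted: 10.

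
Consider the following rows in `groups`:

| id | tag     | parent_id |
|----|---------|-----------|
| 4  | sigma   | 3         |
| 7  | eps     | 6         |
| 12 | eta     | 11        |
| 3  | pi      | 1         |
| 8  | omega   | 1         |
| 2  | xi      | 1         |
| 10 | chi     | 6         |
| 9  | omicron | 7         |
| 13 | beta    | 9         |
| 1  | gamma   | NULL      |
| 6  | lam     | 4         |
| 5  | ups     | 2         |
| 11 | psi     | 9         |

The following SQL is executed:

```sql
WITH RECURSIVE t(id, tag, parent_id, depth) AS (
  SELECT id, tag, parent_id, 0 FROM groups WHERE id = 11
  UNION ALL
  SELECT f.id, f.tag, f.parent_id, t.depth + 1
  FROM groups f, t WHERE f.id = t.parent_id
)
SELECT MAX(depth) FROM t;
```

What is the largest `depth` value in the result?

Base: id=11 (psi), parent_id=9, depth 0.
Iteration 1: join on id=9 -> omicron (id 9, parent_id=7, depth 1).
Iteration 2: join on id=7 -> eps (id 7, parent_id=6, depth 2).
Iteration 3: join on id=6 -> lam (id 6, parent_id=4, depth 3).
Iteration 4: join on id=4 -> sigma (id 4, parent_id=3, depth 4).
Iteration 5: join on id=3 -> pi (id 3, parent_id=1, depth 5).
Iteration 6: join on id=1 -> gamma (id 1, parent_id=NULL, depth 6).
Iteration 7: parent_id is NULL; no match; recursion stops.
depth values: 0, 1, 2, 3, 4, 5, 6; the maximum is 6.

6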